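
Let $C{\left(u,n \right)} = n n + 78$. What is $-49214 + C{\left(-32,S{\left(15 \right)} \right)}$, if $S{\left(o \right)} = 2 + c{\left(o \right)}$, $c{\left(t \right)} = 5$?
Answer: $-49087$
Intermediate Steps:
$S{\left(o \right)} = 7$ ($S{\left(o \right)} = 2 + 5 = 7$)
$C{\left(u,n \right)} = 78 + n^{2}$ ($C{\left(u,n \right)} = n^{2} + 78 = 78 + n^{2}$)
$-49214 + C{\left(-32,S{\left(15 \right)} \right)} = -49214 + \left(78 + 7^{2}\right) = -49214 + \left(78 + 49\right) = -49214 + 127 = -49087$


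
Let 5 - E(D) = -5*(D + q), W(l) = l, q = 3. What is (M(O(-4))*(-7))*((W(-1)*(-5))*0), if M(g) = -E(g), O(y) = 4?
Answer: 0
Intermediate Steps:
E(D) = 20 + 5*D (E(D) = 5 - (-5)*(D + 3) = 5 - (-5)*(3 + D) = 5 - (-15 - 5*D) = 5 + (15 + 5*D) = 20 + 5*D)
M(g) = -20 - 5*g (M(g) = -(20 + 5*g) = -20 - 5*g)
(M(O(-4))*(-7))*((W(-1)*(-5))*0) = ((-20 - 5*4)*(-7))*(-1*(-5)*0) = ((-20 - 20)*(-7))*(5*0) = -40*(-7)*0 = 280*0 = 0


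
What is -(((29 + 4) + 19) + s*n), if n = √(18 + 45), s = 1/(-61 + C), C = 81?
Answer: -52 - 3*√7/20 ≈ -52.397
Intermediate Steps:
s = 1/20 (s = 1/(-61 + 81) = 1/20 ≈ 0.050000)
n = 3*√7 (n = √63 = 3*√7 ≈ 7.9373)
-(((29 + 4) + 19) + s*n) = -(((29 + 4) + 19) + (3*√7)/20) = -((33 + 19) + 3*√7/20) = -(52 + 3*√7/20) = -52 - 3*√7/20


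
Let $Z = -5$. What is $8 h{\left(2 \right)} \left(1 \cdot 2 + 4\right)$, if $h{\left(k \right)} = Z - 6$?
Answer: $-528$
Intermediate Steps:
$h{\left(k \right)} = -11$ ($h{\left(k \right)} = -5 - 6 = -11$)
$8 h{\left(2 \right)} \left(1 \cdot 2 + 4\right) = 8 \left(-11\right) \left(1 \cdot 2 + 4\right) = - 88 \left(2 + 4\right) = \left(-88\right) 6 = -528$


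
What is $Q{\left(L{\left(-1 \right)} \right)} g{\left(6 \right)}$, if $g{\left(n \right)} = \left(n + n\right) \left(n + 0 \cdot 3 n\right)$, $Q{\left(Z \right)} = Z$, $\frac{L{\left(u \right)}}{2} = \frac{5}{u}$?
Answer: $-720$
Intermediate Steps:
$L{\left(u \right)} = \frac{10}{u}$ ($L{\left(u \right)} = 2 \frac{5}{u} = \frac{10}{u}$)
$g{\left(n \right)} = 2 n^{2}$ ($g{\left(n \right)} = 2 n \left(n + 0 n\right) = 2 n \left(n + 0\right) = 2 n n = 2 n^{2}$)
$Q{\left(L{\left(-1 \right)} \right)} g{\left(6 \right)} = \frac{10}{-1} \cdot 2 \cdot 6^{2} = 10 \left(-1\right) 2 \cdot 36 = \left(-10\right) 72 = -720$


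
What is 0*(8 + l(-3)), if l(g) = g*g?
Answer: 0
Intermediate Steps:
l(g) = g²
0*(8 + l(-3)) = 0*(8 + (-3)²) = 0*(8 + 9) = 0*17 = 0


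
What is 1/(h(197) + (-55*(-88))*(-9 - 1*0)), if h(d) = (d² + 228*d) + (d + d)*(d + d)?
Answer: 1/195401 ≈ 5.1177e-6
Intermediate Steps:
h(d) = 5*d² + 228*d (h(d) = (d² + 228*d) + (2*d)*(2*d) = (d² + 228*d) + 4*d² = 5*d² + 228*d)
1/(h(197) + (-55*(-88))*(-9 - 1*0)) = 1/(197*(228 + 5*197) + (-55*(-88))*(-9 - 1*0)) = 1/(197*(228 + 985) + 4840*(-9 + 0)) = 1/(197*1213 + 4840*(-9)) = 1/(238961 - 43560) = 1/195401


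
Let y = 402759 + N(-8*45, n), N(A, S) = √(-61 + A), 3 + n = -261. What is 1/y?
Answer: 402759/162214812502 - I*√421/162214812502 ≈ 2.4829e-6 - 1.2649e-10*I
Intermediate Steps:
n = -264 (n = -3 - 261 = -264)
y = 402759 + I*√421 (y = 402759 + √(-61 - 8*45) = 402759 + √(-61 - 360) = 402759 + √(-421) = 402759 + I*√421 ≈ 4.0276e+5 + 20.518*I)
1/y = 1/(402759 + I*√421)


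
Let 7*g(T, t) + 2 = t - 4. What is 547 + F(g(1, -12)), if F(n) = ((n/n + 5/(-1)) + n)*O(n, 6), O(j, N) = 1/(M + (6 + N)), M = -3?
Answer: 34415/63 ≈ 546.27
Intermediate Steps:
g(T, t) = -6/7 + t/7 (g(T, t) = -2/7 + (t - 4)/7 = -2/7 + (-4 + t)/7 = -2/7 + (-4/7 + t/7) = -6/7 + t/7)
O(j, N) = 1/(3 + N) (O(j, N) = 1/(-3 + (6 + N)) = 1/(3 + N))
F(n) = -4/9 + n/9 (F(n) = ((n/n + 5/(-1)) + n)/(3 + 6) = ((1 + 5*(-1)) + n)/9 = ((1 - 5) + n)*(1/9) = (-4 + n)*(1/9) = -4/9 + n/9)
547 + F(g(1, -12)) = 547 + (-4/9 + (-6/7 + (1/7)*(-12))/9) = 547 + (-4/9 + (-6/7 - 12/7)/9) = 547 + (-4/9 + (1/9)*(-18/7)) = 547 + (-4/9 - 2/7) = 547 - 46/63 = 34415/63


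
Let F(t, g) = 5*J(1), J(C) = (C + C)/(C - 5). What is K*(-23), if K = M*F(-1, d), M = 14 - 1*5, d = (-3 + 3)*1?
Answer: 1035/2 ≈ 517.50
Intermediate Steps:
d = 0 (d = 0*1 = 0)
J(C) = 2*C/(-5 + C) (J(C) = (2*C)/(-5 + C) = 2*C/(-5 + C))
F(t, g) = -5/2 (F(t, g) = 5*(2*1/(-5 + 1)) = 5*(2*1/(-4)) = 5*(2*1*(-¼)) = 5*(-½) = -5/2)
M = 9 (M = 14 - 5 = 9)
K = -45/2 (K = 9*(-5/2) = -45/2 ≈ -22.500)
K*(-23) = -45/2*(-23) = 1035/2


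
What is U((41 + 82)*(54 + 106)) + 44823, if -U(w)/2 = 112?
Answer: 44599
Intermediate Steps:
U(w) = -224 (U(w) = -2*112 = -224)
U((41 + 82)*(54 + 106)) + 44823 = -224 + 44823 = 44599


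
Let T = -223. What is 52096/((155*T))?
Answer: -52096/34565 ≈ -1.5072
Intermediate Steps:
52096/((155*T)) = 52096/((155*(-223))) = 52096/(-34565) = 52096*(-1/34565) = -52096/34565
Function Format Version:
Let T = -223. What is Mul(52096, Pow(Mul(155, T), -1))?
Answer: Rational(-52096, 34565) ≈ -1.5072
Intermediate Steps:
Mul(52096, Pow(Mul(155, T), -1)) = Mul(52096, Pow(Mul(155, -223), -1)) = Mul(52096, Pow(-34565, -1)) = Mul(52096, Rational(-1, 34565)) = Rational(-52096, 34565)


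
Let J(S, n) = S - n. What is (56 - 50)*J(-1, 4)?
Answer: -30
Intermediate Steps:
(56 - 50)*J(-1, 4) = (56 - 50)*(-1 - 1*4) = 6*(-1 - 4) = 6*(-5) = -30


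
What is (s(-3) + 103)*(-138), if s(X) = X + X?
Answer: -13386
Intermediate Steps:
s(X) = 2*X
(s(-3) + 103)*(-138) = (2*(-3) + 103)*(-138) = (-6 + 103)*(-138) = 97*(-138) = -13386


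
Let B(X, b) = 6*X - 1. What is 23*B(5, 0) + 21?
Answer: 688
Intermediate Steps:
B(X, b) = -1 + 6*X
23*B(5, 0) + 21 = 23*(-1 + 6*5) + 21 = 23*(-1 + 30) + 21 = 23*29 + 21 = 667 + 21 = 688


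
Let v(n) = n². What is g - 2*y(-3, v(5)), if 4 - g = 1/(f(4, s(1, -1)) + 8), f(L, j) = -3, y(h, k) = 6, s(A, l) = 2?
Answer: -41/5 ≈ -8.2000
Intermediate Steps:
g = 19/5 (g = 4 - 1/(-3 + 8) = 4 - 1/5 = 4 - 1*⅕ = 4 - ⅕ = 19/5 ≈ 3.8000)
g - 2*y(-3, v(5)) = 19/5 - 2*6 = 19/5 - 12 = -41/5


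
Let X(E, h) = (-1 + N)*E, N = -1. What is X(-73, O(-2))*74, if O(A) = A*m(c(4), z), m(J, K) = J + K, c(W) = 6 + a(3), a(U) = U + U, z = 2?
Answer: 10804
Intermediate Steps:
a(U) = 2*U
c(W) = 12 (c(W) = 6 + 2*3 = 6 + 6 = 12)
O(A) = 14*A (O(A) = A*(12 + 2) = A*14 = 14*A)
X(E, h) = -2*E (X(E, h) = (-1 - 1)*E = -2*E)
X(-73, O(-2))*74 = -2*(-73)*74 = 146*74 = 10804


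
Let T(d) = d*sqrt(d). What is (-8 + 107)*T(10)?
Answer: 990*sqrt(10) ≈ 3130.7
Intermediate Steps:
T(d) = d**(3/2)
(-8 + 107)*T(10) = (-8 + 107)*10**(3/2) = 99*(10*sqrt(10)) = 990*sqrt(10)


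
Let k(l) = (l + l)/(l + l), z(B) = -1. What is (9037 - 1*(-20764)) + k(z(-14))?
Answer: 29802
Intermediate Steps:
k(l) = 1 (k(l) = (2*l)/((2*l)) = (2*l)*(1/(2*l)) = 1)
(9037 - 1*(-20764)) + k(z(-14)) = (9037 - 1*(-20764)) + 1 = (9037 + 20764) + 1 = 29801 + 1 = 29802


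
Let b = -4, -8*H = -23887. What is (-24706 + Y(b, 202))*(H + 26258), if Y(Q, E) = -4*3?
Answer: -2891400409/4 ≈ -7.2285e+8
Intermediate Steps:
H = 23887/8 (H = -1/8*(-23887) = 23887/8 ≈ 2985.9)
Y(Q, E) = -12
(-24706 + Y(b, 202))*(H + 26258) = (-24706 - 12)*(23887/8 + 26258) = -24718*233951/8 = -2891400409/4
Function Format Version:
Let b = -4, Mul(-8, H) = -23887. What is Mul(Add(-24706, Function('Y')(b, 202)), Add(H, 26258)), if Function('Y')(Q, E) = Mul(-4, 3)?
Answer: Rational(-2891400409, 4) ≈ -7.2285e+8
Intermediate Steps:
H = Rational(23887, 8) (H = Mul(Rational(-1, 8), -23887) = Rational(23887, 8) ≈ 2985.9)
Function('Y')(Q, E) = -12
Mul(Add(-24706, Function('Y')(b, 202)), Add(H, 26258)) = Mul(Add(-24706, -12), Add(Rational(23887, 8), 26258)) = Mul(-24718, Rational(233951, 8)) = Rational(-2891400409, 4)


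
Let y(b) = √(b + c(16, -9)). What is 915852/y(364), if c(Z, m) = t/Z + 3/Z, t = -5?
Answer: 1831704*√5822/2911 ≈ 48012.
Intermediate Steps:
c(Z, m) = -2/Z (c(Z, m) = -5/Z + 3/Z = -2/Z)
y(b) = √(-⅛ + b) (y(b) = √(b - 2/16) = √(b - 2*1/16) = √(b - ⅛) = √(-⅛ + b))
915852/y(364) = 915852/((√(-2 + 16*364)/4)) = 915852/((√(-2 + 5824)/4)) = 915852/((√5822/4)) = 915852*(2*√5822/2911) = 1831704*√5822/2911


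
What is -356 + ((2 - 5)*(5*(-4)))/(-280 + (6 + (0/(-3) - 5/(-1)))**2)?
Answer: -18888/53 ≈ -356.38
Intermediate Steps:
-356 + ((2 - 5)*(5*(-4)))/(-280 + (6 + (0/(-3) - 5/(-1)))**2) = -356 + (-3*(-20))/(-280 + (6 + (0*(-1/3) - 5*(-1)))**2) = -356 + 60/(-280 + (6 + (0 + 5))**2) = -356 + 60/(-280 + (6 + 5)**2) = -356 + 60/(-280 + 11**2) = -356 + 60/(-280 + 121) = -356 + 60/(-159) = -356 - 1/159*60 = -356 - 20/53 = -18888/53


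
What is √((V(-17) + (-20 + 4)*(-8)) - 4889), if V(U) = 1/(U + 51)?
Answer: I*√5503682/34 ≈ 69.0*I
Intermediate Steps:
V(U) = 1/(51 + U)
√((V(-17) + (-20 + 4)*(-8)) - 4889) = √((1/(51 - 17) + (-20 + 4)*(-8)) - 4889) = √((1/34 - 16*(-8)) - 4889) = √((1/34 + 128) - 4889) = √(4353/34 - 4889) = √(-161873/34) = I*√5503682/34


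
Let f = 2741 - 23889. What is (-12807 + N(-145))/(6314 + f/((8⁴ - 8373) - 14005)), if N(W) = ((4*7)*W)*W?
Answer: 5264237913/57726848 ≈ 91.192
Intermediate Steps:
f = -21148
N(W) = 28*W² (N(W) = (28*W)*W = 28*W²)
(-12807 + N(-145))/(6314 + f/((8⁴ - 8373) - 14005)) = (-12807 + 28*(-145)²)/(6314 - 21148/((8⁴ - 8373) - 14005)) = (-12807 + 28*21025)/(6314 - 21148/((4096 - 8373) - 14005)) = (-12807 + 588700)/(6314 - 21148/(-4277 - 14005)) = 575893/(6314 - 21148/(-18282)) = 575893/(6314 - 21148*(-1/18282)) = 575893/(6314 + 10574/9141) = 575893/(57726848/9141) = 575893*(9141/57726848) = 5264237913/57726848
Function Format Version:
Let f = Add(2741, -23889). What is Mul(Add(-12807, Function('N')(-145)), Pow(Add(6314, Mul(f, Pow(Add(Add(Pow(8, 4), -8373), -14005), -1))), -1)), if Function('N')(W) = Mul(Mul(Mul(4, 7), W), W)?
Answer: Rational(5264237913, 57726848) ≈ 91.192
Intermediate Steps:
f = -21148
Function('N')(W) = Mul(28, Pow(W, 2)) (Function('N')(W) = Mul(Mul(28, W), W) = Mul(28, Pow(W, 2)))
Mul(Add(-12807, Function('N')(-145)), Pow(Add(6314, Mul(f, Pow(Add(Add(Pow(8, 4), -8373), -14005), -1))), -1)) = Mul(Add(-12807, Mul(28, Pow(-145, 2))), Pow(Add(6314, Mul(-21148, Pow(Add(Add(Pow(8, 4), -8373), -14005), -1))), -1)) = Mul(Add(-12807, Mul(28, 21025)), Pow(Add(6314, Mul(-21148, Pow(Add(Add(4096, -8373), -14005), -1))), -1)) = Mul(Add(-12807, 588700), Pow(Add(6314, Mul(-21148, Pow(Add(-4277, -14005), -1))), -1)) = Mul(575893, Pow(Add(6314, Mul(-21148, Pow(-18282, -1))), -1)) = Mul(575893, Pow(Add(6314, Mul(-21148, Rational(-1, 18282))), -1)) = Mul(575893, Pow(Add(6314, Rational(10574, 9141)), -1)) = Mul(575893, Pow(Rational(57726848, 9141), -1)) = Mul(575893, Rational(9141, 57726848)) = Rational(5264237913, 57726848)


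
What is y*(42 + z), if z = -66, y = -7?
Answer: 168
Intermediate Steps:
y*(42 + z) = -7*(42 - 66) = -7*(-24) = 168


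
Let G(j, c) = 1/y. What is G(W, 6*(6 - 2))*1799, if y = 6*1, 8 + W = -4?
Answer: 1799/6 ≈ 299.83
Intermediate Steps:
W = -12 (W = -8 - 4 = -12)
y = 6
G(j, c) = ⅙ (G(j, c) = 1/6 = ⅙)
G(W, 6*(6 - 2))*1799 = (⅙)*1799 = 1799/6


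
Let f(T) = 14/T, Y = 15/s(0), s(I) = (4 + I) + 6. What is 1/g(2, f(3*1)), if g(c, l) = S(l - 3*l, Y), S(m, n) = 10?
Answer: ⅒ ≈ 0.10000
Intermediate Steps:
s(I) = 10 + I
Y = 3/2 (Y = 15/(10 + 0) = 15/10 = 15*(⅒) = 3/2 ≈ 1.5000)
g(c, l) = 10
1/g(2, f(3*1)) = 1/10 = ⅒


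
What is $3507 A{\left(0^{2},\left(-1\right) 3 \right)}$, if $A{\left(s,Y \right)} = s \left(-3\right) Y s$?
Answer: $0$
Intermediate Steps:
$A{\left(s,Y \right)} = - 3 Y s^{2}$ ($A{\left(s,Y \right)} = - 3 s Y s = - 3 Y s^{2}$)
$3507 A{\left(0^{2},\left(-1\right) 3 \right)} = 3507 \left(- 3 \left(\left(-1\right) 3\right) \left(0^{2}\right)^{2}\right) = 3507 \left(\left(-3\right) \left(-3\right) 0^{2}\right) = 3507 \left(\left(-3\right) \left(-3\right) 0\right) = 3507 \cdot 0 = 0$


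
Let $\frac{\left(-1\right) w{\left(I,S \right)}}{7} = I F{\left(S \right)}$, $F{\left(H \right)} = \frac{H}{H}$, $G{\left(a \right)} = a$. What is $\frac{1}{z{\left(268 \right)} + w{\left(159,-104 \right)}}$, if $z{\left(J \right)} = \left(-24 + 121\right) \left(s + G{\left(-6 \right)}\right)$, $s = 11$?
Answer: $- \frac{1}{628} \approx -0.0015924$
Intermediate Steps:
$F{\left(H \right)} = 1$
$w{\left(I,S \right)} = - 7 I$ ($w{\left(I,S \right)} = - 7 I 1 = - 7 I$)
$z{\left(J \right)} = 485$ ($z{\left(J \right)} = \left(-24 + 121\right) \left(11 - 6\right) = 97 \cdot 5 = 485$)
$\frac{1}{z{\left(268 \right)} + w{\left(159,-104 \right)}} = \frac{1}{485 - 1113} = \frac{1}{-628} = - \frac{1}{628}$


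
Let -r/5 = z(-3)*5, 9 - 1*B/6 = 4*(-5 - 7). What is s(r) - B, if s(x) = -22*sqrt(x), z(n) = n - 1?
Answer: -562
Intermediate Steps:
z(n) = -1 + n
B = 342 (B = 54 - 24*(-5 - 7) = 54 - 24*(-12) = 54 - 6*(-48) = 54 + 288 = 342)
r = 100 (r = -5*(-1 - 3)*5 = -(-20)*5 = -5*(-20) = 100)
s(r) - B = -22*sqrt(100) - 1*342 = -22*10 - 342 = -220 - 342 = -562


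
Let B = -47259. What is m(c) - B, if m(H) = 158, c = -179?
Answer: 47417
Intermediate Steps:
m(c) - B = 158 - 1*(-47259) = 158 + 47259 = 47417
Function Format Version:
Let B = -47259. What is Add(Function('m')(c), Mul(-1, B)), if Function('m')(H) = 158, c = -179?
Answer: 47417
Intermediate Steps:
Add(Function('m')(c), Mul(-1, B)) = Add(158, Mul(-1, -47259)) = Add(158, 47259) = 47417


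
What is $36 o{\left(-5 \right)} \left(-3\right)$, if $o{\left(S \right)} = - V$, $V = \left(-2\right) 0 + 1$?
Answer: $108$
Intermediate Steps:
$V = 1$ ($V = 0 + 1 = 1$)
$o{\left(S \right)} = -1$ ($o{\left(S \right)} = \left(-1\right) 1 = -1$)
$36 o{\left(-5 \right)} \left(-3\right) = 36 \left(-1\right) \left(-3\right) = \left(-36\right) \left(-3\right) = 108$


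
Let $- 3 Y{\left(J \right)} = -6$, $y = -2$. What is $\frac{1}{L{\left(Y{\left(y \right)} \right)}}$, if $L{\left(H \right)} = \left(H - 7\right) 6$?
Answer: $- \frac{1}{30} \approx -0.033333$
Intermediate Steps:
$Y{\left(J \right)} = 2$ ($Y{\left(J \right)} = \left(- \frac{1}{3}\right) \left(-6\right) = 2$)
$L{\left(H \right)} = -42 + 6 H$ ($L{\left(H \right)} = \left(H - 7\right) 6 = \left(-7 + H\right) 6 = -42 + 6 H$)
$\frac{1}{L{\left(Y{\left(y \right)} \right)}} = \frac{1}{-42 + 6 \cdot 2} = \frac{1}{-42 + 12} = \frac{1}{-30} = - \frac{1}{30}$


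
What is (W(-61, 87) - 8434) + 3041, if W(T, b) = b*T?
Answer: -10700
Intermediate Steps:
W(T, b) = T*b
(W(-61, 87) - 8434) + 3041 = (-61*87 - 8434) + 3041 = (-5307 - 8434) + 3041 = -13741 + 3041 = -10700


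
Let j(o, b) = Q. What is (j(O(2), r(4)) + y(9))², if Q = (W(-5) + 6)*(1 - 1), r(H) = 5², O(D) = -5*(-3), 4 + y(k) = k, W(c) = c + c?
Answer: 25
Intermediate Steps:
W(c) = 2*c
y(k) = -4 + k
O(D) = 15
r(H) = 25
Q = 0 (Q = (2*(-5) + 6)*(1 - 1) = (-10 + 6)*0 = -4*0 = 0)
j(o, b) = 0
(j(O(2), r(4)) + y(9))² = (0 + (-4 + 9))² = (0 + 5)² = 5² = 25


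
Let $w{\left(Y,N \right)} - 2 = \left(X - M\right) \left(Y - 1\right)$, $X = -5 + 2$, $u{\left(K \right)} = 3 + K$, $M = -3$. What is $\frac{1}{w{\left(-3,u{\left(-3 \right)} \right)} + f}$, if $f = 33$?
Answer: $\frac{1}{35} \approx 0.028571$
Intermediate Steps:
$X = -3$
$w{\left(Y,N \right)} = 2$ ($w{\left(Y,N \right)} = 2 + \left(-3 - -3\right) \left(Y - 1\right) = 2 + \left(-3 + 3\right) \left(-1 + Y\right) = 2 + 0 \left(-1 + Y\right) = 2 + 0 = 2$)
$\frac{1}{w{\left(-3,u{\left(-3 \right)} \right)} + f} = \frac{1}{2 + 33} = \frac{1}{35}$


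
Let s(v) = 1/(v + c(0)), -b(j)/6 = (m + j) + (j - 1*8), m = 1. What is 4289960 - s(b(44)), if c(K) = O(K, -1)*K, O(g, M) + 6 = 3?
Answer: 2084920561/486 ≈ 4.2900e+6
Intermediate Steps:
O(g, M) = -3 (O(g, M) = -6 + 3 = -3)
b(j) = 42 - 12*j (b(j) = -6*((1 + j) + (j - 1*8)) = -6*((1 + j) + (j - 8)) = -6*((1 + j) + (-8 + j)) = -6*(-7 + 2*j) = 42 - 12*j)
c(K) = -3*K
s(v) = 1/v (s(v) = 1/(v - 3*0) = 1/(v + 0) = 1/v)
4289960 - s(b(44)) = 4289960 - 1/(42 - 12*44) = 4289960 - 1/(42 - 528) = 4289960 - 1/(-486) = 4289960 - 1*(-1/486) = 4289960 + 1/486 = 2084920561/486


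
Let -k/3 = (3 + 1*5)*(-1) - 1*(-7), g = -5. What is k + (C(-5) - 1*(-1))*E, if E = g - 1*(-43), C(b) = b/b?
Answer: 79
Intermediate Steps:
C(b) = 1
E = 38 (E = -5 - 1*(-43) = -5 + 43 = 38)
k = 3 (k = -3*((3 + 1*5)*(-1) - 1*(-7)) = -3*((3 + 5)*(-1) + 7) = -3*(8*(-1) + 7) = -3*(-8 + 7) = -3*(-1) = 3)
k + (C(-5) - 1*(-1))*E = 3 + (1 - 1*(-1))*38 = 3 + (1 + 1)*38 = 3 + 2*38 = 3 + 76 = 79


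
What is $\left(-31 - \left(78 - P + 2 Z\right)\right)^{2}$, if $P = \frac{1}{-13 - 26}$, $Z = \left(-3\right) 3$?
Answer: $\frac{12602500}{1521} \approx 8285.7$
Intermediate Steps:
$Z = -9$
$P = - \frac{1}{39}$ ($P = \frac{1}{-39} = - \frac{1}{39} \approx -0.025641$)
$\left(-31 - \left(78 - P + 2 Z\right)\right)^{2} = \left(-31 - \left(78 - 18 + \frac{1}{39}\right)\right)^{2} = \left(-31 - \frac{2341}{39}\right)^{2} = \left(- \frac{3550}{39}\right)^{2} = \frac{12602500}{1521}$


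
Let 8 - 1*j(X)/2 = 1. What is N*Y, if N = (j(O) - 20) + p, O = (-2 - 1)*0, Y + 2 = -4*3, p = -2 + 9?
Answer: -14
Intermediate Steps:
p = 7
Y = -14 (Y = -2 - 4*3 = -2 - 12 = -14)
O = 0 (O = -3*0 = 0)
j(X) = 14 (j(X) = 16 - 2*1 = 16 - 2 = 14)
N = 1 (N = (14 - 20) + 7 = -6 + 7 = 1)
N*Y = 1*(-14) = -14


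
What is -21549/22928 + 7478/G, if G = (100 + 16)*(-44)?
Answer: -17590105/7314032 ≈ -2.4050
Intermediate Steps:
G = -5104 (G = 116*(-44) = -5104)
-21549/22928 + 7478/G = -21549/22928 + 7478/(-5104) = -21549*1/22928 + 7478*(-1/5104) = -21549/22928 - 3739/2552 = -17590105/7314032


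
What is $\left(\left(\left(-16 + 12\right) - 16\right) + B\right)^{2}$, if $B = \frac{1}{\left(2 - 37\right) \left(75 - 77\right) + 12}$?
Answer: $\frac{2686321}{6724} \approx 399.51$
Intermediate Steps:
$B = \frac{1}{82}$ ($B = \frac{1}{\left(-35\right) \left(-2\right) + 12} = \frac{1}{70 + 12} = \frac{1}{82} \approx 0.012195$)
$\left(\left(\left(-16 + 12\right) - 16\right) + B\right)^{2} = \left(\left(\left(-16 + 12\right) - 16\right) + \frac{1}{82}\right)^{2} = \left(\left(-4 - 16\right) + \frac{1}{82}\right)^{2} = \left(-20 + \frac{1}{82}\right)^{2} = \left(- \frac{1639}{82}\right)^{2} = \frac{2686321}{6724}$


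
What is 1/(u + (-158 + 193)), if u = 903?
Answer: 1/938 ≈ 0.0010661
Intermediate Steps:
1/(u + (-158 + 193)) = 1/(903 + (-158 + 193)) = 1/(903 + 35) = 1/938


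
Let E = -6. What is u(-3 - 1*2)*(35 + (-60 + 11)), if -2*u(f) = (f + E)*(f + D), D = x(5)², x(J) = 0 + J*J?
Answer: -47740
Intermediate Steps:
x(J) = J² (x(J) = 0 + J² = J²)
D = 625 (D = (5²)² = 25² = 625)
u(f) = -(-6 + f)*(625 + f)/2 (u(f) = -(f - 6)*(f + 625)/2 = -(-6 + f)*(625 + f)/2)
u(-3 - 1*2)*(35 + (-60 + 11)) = (1875 - 619*(-3 - 1*2)/2 - (-3 - 1*2)²/2)*(35 + (-60 + 11)) = (1875 - 619*(-3 - 2)/2 - (-3 - 2)²/2)*(35 - 49) = (1875 - 619/2*(-5) - ½*(-5)²)*(-14) = (1875 + 3095/2 - ½*25)*(-14) = (1875 + 3095/2 - 25/2)*(-14) = 3410*(-14) = -47740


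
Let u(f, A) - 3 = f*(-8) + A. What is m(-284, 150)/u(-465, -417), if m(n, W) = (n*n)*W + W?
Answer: 2016425/551 ≈ 3659.6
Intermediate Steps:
u(f, A) = 3 + A - 8*f (u(f, A) = 3 + (f*(-8) + A) = 3 + (-8*f + A) = 3 + (A - 8*f) = 3 + A - 8*f)
m(n, W) = W + W*n² (m(n, W) = n²*W + W = W*n² + W = W + W*n²)
m(-284, 150)/u(-465, -417) = (150*(1 + (-284)²))/(3 - 417 - 8*(-465)) = (150*(1 + 80656))/(3 - 417 + 3720) = (150*80657)/3306 = 12098550*(1/3306) = 2016425/551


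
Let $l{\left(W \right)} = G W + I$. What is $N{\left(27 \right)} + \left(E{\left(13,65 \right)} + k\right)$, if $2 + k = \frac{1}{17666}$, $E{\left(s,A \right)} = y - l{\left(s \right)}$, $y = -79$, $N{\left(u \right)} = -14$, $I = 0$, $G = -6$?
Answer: $- \frac{300321}{17666} \approx -17.0$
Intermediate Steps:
$l{\left(W \right)} = - 6 W$ ($l{\left(W \right)} = - 6 W + 0 = - 6 W$)
$E{\left(s,A \right)} = -79 + 6 s$ ($E{\left(s,A \right)} = -79 - - 6 s = -79 + 6 s$)
$k = - \frac{35331}{17666}$ ($k = -2 + \frac{1}{17666} = - \frac{35331}{17666} \approx -1.9999$)
$N{\left(27 \right)} + \left(E{\left(13,65 \right)} + k\right) = -14 + \left(\left(-79 + 6 \cdot 13\right) - \frac{35331}{17666}\right) = -14 + \left(\left(-79 + 78\right) - \frac{35331}{17666}\right) = -14 - \frac{52997}{17666} = - \frac{300321}{17666}$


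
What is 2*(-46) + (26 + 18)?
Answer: -48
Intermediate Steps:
2*(-46) + (26 + 18) = -92 + 44 = -48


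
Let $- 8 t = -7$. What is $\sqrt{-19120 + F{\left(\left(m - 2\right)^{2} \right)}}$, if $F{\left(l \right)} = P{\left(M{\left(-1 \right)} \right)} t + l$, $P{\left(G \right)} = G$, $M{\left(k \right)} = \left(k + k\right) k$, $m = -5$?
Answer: $\frac{i \sqrt{76277}}{2} \approx 138.09 i$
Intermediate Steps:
$M{\left(k \right)} = 2 k^{2}$ ($M{\left(k \right)} = 2 k k = 2 k^{2}$)
$t = \frac{7}{8}$ ($t = \left(- \frac{1}{8}\right) \left(-7\right) = \frac{7}{8} \approx 0.875$)
$F{\left(l \right)} = \frac{7}{4} + l$ ($F{\left(l \right)} = 2 \left(-1\right)^{2} \cdot \frac{7}{8} + l = 2 \cdot 1 \cdot \frac{7}{8} + l = 2 \cdot \frac{7}{8} + l = \frac{7}{4} + l$)
$\sqrt{-19120 + F{\left(\left(m - 2\right)^{2} \right)}} = \sqrt{-19120 + \left(\frac{7}{4} + \left(-5 - 2\right)^{2}\right)} = \sqrt{-19120 + \left(\frac{7}{4} + \left(-7\right)^{2}\right)} = \sqrt{-19120 + \left(\frac{7}{4} + 49\right)} = \sqrt{-19120 + \frac{203}{4}} = \sqrt{- \frac{76277}{4}} = \frac{i \sqrt{76277}}{2}$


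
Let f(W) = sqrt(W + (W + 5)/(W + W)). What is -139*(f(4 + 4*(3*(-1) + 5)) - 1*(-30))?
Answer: -4170 - 139*sqrt(1830)/12 ≈ -4665.5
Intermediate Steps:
f(W) = sqrt(W + (5 + W)/(2*W)) (f(W) = sqrt(W + (5 + W)/((2*W))) = sqrt(W + (5 + W)*(1/(2*W))) = sqrt(W + (5 + W)/(2*W)))
-139*(f(4 + 4*(3*(-1) + 5)) - 1*(-30)) = -139*(sqrt(2 + 4*(4 + 4*(3*(-1) + 5)) + 10/(4 + 4*(3*(-1) + 5)))/2 - 1*(-30)) = -139*(sqrt(2 + 4*(4 + 4*(-3 + 5)) + 10/(4 + 4*(-3 + 5)))/2 + 30) = -139*(sqrt(2 + 4*(4 + 4*2) + 10/(4 + 4*2))/2 + 30) = -139*(sqrt(2 + 4*(4 + 8) + 10/(4 + 8))/2 + 30) = -139*(sqrt(2 + 4*12 + 10/12)/2 + 30) = -139*(sqrt(2 + 48 + 10*(1/12))/2 + 30) = -139*(sqrt(2 + 48 + 5/6)/2 + 30) = -139*(sqrt(305/6)/2 + 30) = -139*((sqrt(1830)/6)/2 + 30) = -139*(sqrt(1830)/12 + 30) = -139*(30 + sqrt(1830)/12) = -4170 - 139*sqrt(1830)/12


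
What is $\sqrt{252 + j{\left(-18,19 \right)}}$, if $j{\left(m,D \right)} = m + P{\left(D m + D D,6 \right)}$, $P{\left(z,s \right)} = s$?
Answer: $4 \sqrt{15} \approx 15.492$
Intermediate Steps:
$j{\left(m,D \right)} = 6 + m$ ($j{\left(m,D \right)} = m + 6 = 6 + m$)
$\sqrt{252 + j{\left(-18,19 \right)}} = \sqrt{252 + \left(6 - 18\right)} = \sqrt{252 - 12} = \sqrt{240} = 4 \sqrt{15}$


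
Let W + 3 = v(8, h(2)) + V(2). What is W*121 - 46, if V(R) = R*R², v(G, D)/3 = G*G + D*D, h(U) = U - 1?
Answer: 24154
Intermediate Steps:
h(U) = -1 + U
v(G, D) = 3*D² + 3*G² (v(G, D) = 3*(G*G + D*D) = 3*(G² + D²) = 3*(D² + G²) = 3*D² + 3*G²)
V(R) = R³
W = 200 (W = -3 + ((3*(-1 + 2)² + 3*8²) + 2³) = -3 + ((3*1² + 3*64) + 8) = -3 + ((3*1 + 192) + 8) = -3 + ((3 + 192) + 8) = -3 + (195 + 8) = -3 + 203 = 200)
W*121 - 46 = 200*121 - 46 = 24200 - 46 = 24154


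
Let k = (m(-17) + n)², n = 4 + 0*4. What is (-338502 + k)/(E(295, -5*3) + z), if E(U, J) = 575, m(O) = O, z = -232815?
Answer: 338333/232240 ≈ 1.4568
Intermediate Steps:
n = 4 (n = 4 + 0 = 4)
k = 169 (k = (-17 + 4)² = (-13)² = 169)
(-338502 + k)/(E(295, -5*3) + z) = (-338502 + 169)/(575 - 232815) = -338333/(-232240) = -338333*(-1/232240) = 338333/232240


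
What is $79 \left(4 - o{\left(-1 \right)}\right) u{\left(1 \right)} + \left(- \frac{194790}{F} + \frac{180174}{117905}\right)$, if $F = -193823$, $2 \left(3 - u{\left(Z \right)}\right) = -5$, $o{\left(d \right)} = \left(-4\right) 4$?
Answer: $\frac{198647858662502}{22852700815} \approx 8692.5$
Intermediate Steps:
$o{\left(d \right)} = -16$
$u{\left(Z \right)} = \frac{11}{2}$ ($u{\left(Z \right)} = 3 - - \frac{5}{2} = 3 + \frac{5}{2} = \frac{11}{2}$)
$79 \left(4 - o{\left(-1 \right)}\right) u{\left(1 \right)} + \left(- \frac{194790}{F} + \frac{180174}{117905}\right) = 79 \left(4 - -16\right) \frac{11}{2} + \left(- \frac{194790}{-193823} + \frac{180174}{117905}\right) = 79 \left(4 + 16\right) \frac{11}{2} + \left(\left(-194790\right) \left(- \frac{1}{193823}\right) + 180174 \cdot \frac{1}{117905}\right) = 79 \cdot 20 \cdot \frac{11}{2} + \left(\frac{194790}{193823} + \frac{180174}{117905}\right) = 1580 \cdot \frac{11}{2} + \frac{57888580152}{22852700815} = 8690 + \frac{57888580152}{22852700815} = \frac{198647858662502}{22852700815}$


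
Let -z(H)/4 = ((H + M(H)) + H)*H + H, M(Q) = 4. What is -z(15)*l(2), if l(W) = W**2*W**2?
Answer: 33600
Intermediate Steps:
l(W) = W**4
z(H) = -4*H - 4*H*(4 + 2*H) (z(H) = -4*(((H + 4) + H)*H + H) = -4*(((4 + H) + H)*H + H) = -4*((4 + 2*H)*H + H) = -4*(H*(4 + 2*H) + H) = -4*(H + H*(4 + 2*H)) = -4*H - 4*H*(4 + 2*H))
-z(15)*l(2) = -(-4*15*(5 + 2*15))*2**4 = -(-4*15*(5 + 30))*16 = -(-4*15*35)*16 = -(-2100)*16 = -1*(-33600) = 33600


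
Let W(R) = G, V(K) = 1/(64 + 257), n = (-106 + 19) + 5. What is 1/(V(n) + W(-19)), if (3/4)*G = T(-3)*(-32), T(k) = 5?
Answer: -321/68479 ≈ -0.0046876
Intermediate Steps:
n = -82 (n = -87 + 5 = -82)
V(K) = 1/321
G = -640/3 (G = 4*(5*(-32))/3 = (4/3)*(-160) = -640/3 ≈ -213.33)
W(R) = -640/3
1/(V(n) + W(-19)) = 1/(1/321 - 640/3) = 1/(-68479/321) = -321/68479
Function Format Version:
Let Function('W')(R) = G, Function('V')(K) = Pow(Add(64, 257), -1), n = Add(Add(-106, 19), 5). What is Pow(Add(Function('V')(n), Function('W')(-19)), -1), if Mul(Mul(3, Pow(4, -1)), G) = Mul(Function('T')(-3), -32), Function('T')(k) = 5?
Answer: Rational(-321, 68479) ≈ -0.0046876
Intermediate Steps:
n = -82 (n = Add(-87, 5) = -82)
Function('V')(K) = Rational(1, 321) (Function('V')(K) = Pow(321, -1) = Rational(1, 321))
G = Rational(-640, 3) (G = Mul(Rational(4, 3), Mul(5, -32)) = Mul(Rational(4, 3), -160) = Rational(-640, 3) ≈ -213.33)
Function('W')(R) = Rational(-640, 3)
Pow(Add(Function('V')(n), Function('W')(-19)), -1) = Pow(Add(Rational(1, 321), Rational(-640, 3)), -1) = Pow(Rational(-68479, 321), -1) = Rational(-321, 68479)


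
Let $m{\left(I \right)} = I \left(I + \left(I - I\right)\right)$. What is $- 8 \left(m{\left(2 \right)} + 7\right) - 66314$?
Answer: $-66402$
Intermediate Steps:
$m{\left(I \right)} = I^{2}$ ($m{\left(I \right)} = I \left(I + 0\right) = I I = I^{2}$)
$- 8 \left(m{\left(2 \right)} + 7\right) - 66314 = - 8 \left(2^{2} + 7\right) - 66314 = - 8 \left(4 + 7\right) - 66314 = \left(-8\right) 11 - 66314 = -88 - 66314 = -66402$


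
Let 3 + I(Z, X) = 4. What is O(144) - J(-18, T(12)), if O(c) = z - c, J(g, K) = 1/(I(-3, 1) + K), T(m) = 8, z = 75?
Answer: -622/9 ≈ -69.111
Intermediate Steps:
I(Z, X) = 1 (I(Z, X) = -3 + 4 = 1)
J(g, K) = 1/(1 + K)
O(c) = 75 - c
O(144) - J(-18, T(12)) = (75 - 1*144) - 1/(1 + 8) = (75 - 144) - 1/9 = -69 - 1*1/9 = -69 - 1/9 = -622/9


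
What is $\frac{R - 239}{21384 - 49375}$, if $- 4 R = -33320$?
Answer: $- \frac{8091}{27991} \approx -0.28906$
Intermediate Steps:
$R = 8330$ ($R = \left(- \frac{1}{4}\right) \left(-33320\right) = 8330$)
$\frac{R - 239}{21384 - 49375} = \frac{8330 - 239}{21384 - 49375} = \frac{8091}{-27991} = 8091 \left(- \frac{1}{27991}\right) = - \frac{8091}{27991}$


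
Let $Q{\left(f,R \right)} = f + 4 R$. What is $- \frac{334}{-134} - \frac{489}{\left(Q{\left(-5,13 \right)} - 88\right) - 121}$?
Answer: $\frac{19939}{3618} \approx 5.5111$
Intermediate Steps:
$- \frac{334}{-134} - \frac{489}{\left(Q{\left(-5,13 \right)} - 88\right) - 121} = - \frac{334}{-134} - \frac{489}{\left(\left(-5 + 4 \cdot 13\right) - 88\right) - 121} = \left(-334\right) \left(- \frac{1}{134}\right) - \frac{489}{\left(\left(-5 + 52\right) - 88\right) - 121} = \frac{167}{67} - \frac{489}{\left(47 - 88\right) - 121} = \frac{167}{67} - \frac{489}{-41 - 121} = \frac{167}{67} - \frac{489}{-162} = \frac{167}{67} - - \frac{163}{54} = \frac{167}{67} + \frac{163}{54} = \frac{19939}{3618}$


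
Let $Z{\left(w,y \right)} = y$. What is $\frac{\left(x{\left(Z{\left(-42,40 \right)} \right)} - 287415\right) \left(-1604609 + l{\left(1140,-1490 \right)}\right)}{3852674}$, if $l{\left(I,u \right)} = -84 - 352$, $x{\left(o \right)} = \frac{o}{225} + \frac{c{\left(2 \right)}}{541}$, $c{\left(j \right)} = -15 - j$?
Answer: $\frac{374356127413918}{3126444951} \approx 1.1974 \cdot 10^{5}$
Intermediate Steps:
$x{\left(o \right)} = - \frac{17}{541} + \frac{o}{225}$ ($x{\left(o \right)} = \frac{o}{225} + \frac{-15 - 2}{541} = o \frac{1}{225} + \left(-15 - 2\right) \frac{1}{541} = \frac{o}{225} - \frac{17}{541} = - \frac{17}{541} + \frac{o}{225}$)
$l{\left(I,u \right)} = -436$
$\frac{\left(x{\left(Z{\left(-42,40 \right)} \right)} - 287415\right) \left(-1604609 + l{\left(1140,-1490 \right)}\right)}{3852674} = \frac{\left(\left(- \frac{17}{541} + \frac{1}{225} \cdot 40\right) - 287415\right) \left(-1604609 - 436\right)}{3852674} = \left(\left(- \frac{17}{541} + \frac{8}{45}\right) - 287415\right) \left(-1605045\right) \frac{1}{3852674} = \left(\frac{3563}{24345} - 287415\right) \left(-1605045\right) \frac{1}{3852674} = \left(- \frac{6997114612}{24345}\right) \left(-1605045\right) \frac{1}{3852674} = \frac{748712254827836}{1623} \cdot \frac{1}{3852674} = \frac{374356127413918}{3126444951}$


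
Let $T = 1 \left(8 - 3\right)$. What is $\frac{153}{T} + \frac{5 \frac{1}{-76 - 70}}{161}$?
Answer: $\frac{3596393}{117530} \approx 30.6$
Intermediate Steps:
$T = 5$ ($T = 1 \cdot 5 = 5$)
$\frac{153}{T} + \frac{5 \frac{1}{-76 - 70}}{161} = \frac{153}{5} + \frac{5 \frac{1}{-76 - 70}}{161} = 153 \cdot \frac{1}{5} + \frac{5}{-146} \cdot \frac{1}{161} = \frac{153}{5} + 5 \left(- \frac{1}{146}\right) \frac{1}{161} = \frac{153}{5} - \frac{5}{23506} = \frac{3596393}{117530}$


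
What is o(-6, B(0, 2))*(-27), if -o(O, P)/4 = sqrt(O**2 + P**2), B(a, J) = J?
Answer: 216*sqrt(10) ≈ 683.05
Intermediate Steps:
o(O, P) = -4*sqrt(O**2 + P**2)
o(-6, B(0, 2))*(-27) = -4*sqrt((-6)**2 + 2**2)*(-27) = -4*sqrt(36 + 4)*(-27) = -8*sqrt(10)*(-27) = 216*sqrt(10)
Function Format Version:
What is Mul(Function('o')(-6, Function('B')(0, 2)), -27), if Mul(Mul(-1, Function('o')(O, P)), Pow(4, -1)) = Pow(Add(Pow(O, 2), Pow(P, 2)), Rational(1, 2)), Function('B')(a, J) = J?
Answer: Mul(216, Pow(10, Rational(1, 2))) ≈ 683.05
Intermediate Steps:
Function('o')(O, P) = Mul(-4, Pow(Add(Pow(O, 2), Pow(P, 2)), Rational(1, 2)))
Mul(Function('o')(-6, Function('B')(0, 2)), -27) = Mul(Mul(-4, Pow(Add(Pow(-6, 2), Pow(2, 2)), Rational(1, 2))), -27) = Mul(Mul(-4, Pow(Add(36, 4), Rational(1, 2))), -27) = Mul(Mul(-4, Pow(40, Rational(1, 2))), -27) = Mul(Mul(-4, Mul(2, Pow(10, Rational(1, 2)))), -27) = Mul(Mul(-8, Pow(10, Rational(1, 2))), -27) = Mul(216, Pow(10, Rational(1, 2)))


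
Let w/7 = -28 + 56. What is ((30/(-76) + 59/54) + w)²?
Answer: 10182020836/263169 ≈ 38690.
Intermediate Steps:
w = 196 (w = 7*(-28 + 56) = 7*28 = 196)
((30/(-76) + 59/54) + w)² = ((30/(-76) + 59/54) + 196)² = ((30*(-1/76) + 59*(1/54)) + 196)² = ((-15/38 + 59/54) + 196)² = (358/513 + 196)² = (100906/513)² = 10182020836/263169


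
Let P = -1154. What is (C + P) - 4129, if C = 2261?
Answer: -3022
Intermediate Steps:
(C + P) - 4129 = (2261 - 1154) - 4129 = 1107 - 4129 = -3022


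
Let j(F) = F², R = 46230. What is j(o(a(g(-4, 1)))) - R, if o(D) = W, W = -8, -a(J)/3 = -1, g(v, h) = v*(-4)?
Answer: -46166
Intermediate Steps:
g(v, h) = -4*v
a(J) = 3 (a(J) = -3*(-1) = 3)
o(D) = -8
j(o(a(g(-4, 1)))) - R = (-8)² - 1*46230 = 64 - 46230 = -46166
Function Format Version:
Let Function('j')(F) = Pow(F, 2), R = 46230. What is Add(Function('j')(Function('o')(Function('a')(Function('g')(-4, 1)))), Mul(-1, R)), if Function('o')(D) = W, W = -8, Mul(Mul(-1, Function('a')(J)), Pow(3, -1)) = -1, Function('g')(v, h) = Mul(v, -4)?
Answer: -46166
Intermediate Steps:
Function('g')(v, h) = Mul(-4, v)
Function('a')(J) = 3 (Function('a')(J) = Mul(-3, -1) = 3)
Function('o')(D) = -8
Add(Function('j')(Function('o')(Function('a')(Function('g')(-4, 1)))), Mul(-1, R)) = Add(Pow(-8, 2), Mul(-1, 46230)) = Add(64, -46230) = -46166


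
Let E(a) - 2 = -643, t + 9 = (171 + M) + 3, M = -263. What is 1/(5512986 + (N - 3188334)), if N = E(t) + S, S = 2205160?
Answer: 1/4529171 ≈ 2.2079e-7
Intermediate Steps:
t = -98 (t = -9 + ((171 - 263) + 3) = -9 + (-92 + 3) = -9 - 89 = -98)
E(a) = -641 (E(a) = 2 - 643 = -641)
N = 2204519 (N = -641 + 2205160 = 2204519)
1/(5512986 + (N - 3188334)) = 1/(5512986 + (2204519 - 3188334)) = 1/(5512986 - 983815) = 1/4529171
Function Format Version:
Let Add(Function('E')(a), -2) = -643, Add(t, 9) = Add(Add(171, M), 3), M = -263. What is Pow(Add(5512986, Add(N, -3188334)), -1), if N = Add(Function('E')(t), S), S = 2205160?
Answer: Rational(1, 4529171) ≈ 2.2079e-7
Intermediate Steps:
t = -98 (t = Add(-9, Add(Add(171, -263), 3)) = Add(-9, Add(-92, 3)) = Add(-9, -89) = -98)
Function('E')(a) = -641 (Function('E')(a) = Add(2, -643) = -641)
N = 2204519 (N = Add(-641, 2205160) = 2204519)
Pow(Add(5512986, Add(N, -3188334)), -1) = Pow(Add(5512986, Add(2204519, -3188334)), -1) = Pow(Add(5512986, -983815), -1) = Pow(4529171, -1) = Rational(1, 4529171)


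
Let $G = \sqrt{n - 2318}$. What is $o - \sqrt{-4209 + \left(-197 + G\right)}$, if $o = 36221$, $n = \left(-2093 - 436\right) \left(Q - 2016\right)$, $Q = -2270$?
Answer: $36221 - \sqrt{-4406 + 4 \sqrt{677311}} \approx 36221.0 - 33.377 i$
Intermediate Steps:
$n = 10839294$ ($n = \left(-2093 - 436\right) \left(-2270 - 2016\right) = \left(-2529\right) \left(-4286\right) = 10839294$)
$G = 4 \sqrt{677311}$ ($G = \sqrt{10839294 - 2318} = \sqrt{10836976} = 4 \sqrt{677311} \approx 3292.0$)
$o - \sqrt{-4209 + \left(-197 + G\right)} = 36221 - \sqrt{-4209 - \left(197 - 4 \sqrt{677311}\right)} = 36221 - \sqrt{-4406 + 4 \sqrt{677311}}$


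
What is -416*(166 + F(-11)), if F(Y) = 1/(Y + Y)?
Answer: -759408/11 ≈ -69037.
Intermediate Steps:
F(Y) = 1/(2*Y)
-416*(166 + F(-11)) = -416*(166 + (½)/(-11)) = -416*(166 + (½)*(-1/11)) = -416*(166 - 1/22) = -416*3651/22 = -759408/11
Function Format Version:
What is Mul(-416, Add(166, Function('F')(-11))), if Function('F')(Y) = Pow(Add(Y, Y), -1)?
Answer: Rational(-759408, 11) ≈ -69037.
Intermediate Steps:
Function('F')(Y) = Mul(Rational(1, 2), Pow(Y, -1)) (Function('F')(Y) = Pow(Mul(2, Y), -1) = Mul(Rational(1, 2), Pow(Y, -1)))
Mul(-416, Add(166, Function('F')(-11))) = Mul(-416, Add(166, Mul(Rational(1, 2), Pow(-11, -1)))) = Mul(-416, Add(166, Mul(Rational(1, 2), Rational(-1, 11)))) = Mul(-416, Add(166, Rational(-1, 22))) = Mul(-416, Rational(3651, 22)) = Rational(-759408, 11)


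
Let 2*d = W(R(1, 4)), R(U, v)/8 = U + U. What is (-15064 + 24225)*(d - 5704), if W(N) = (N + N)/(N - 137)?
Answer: -6322922200/121 ≈ -5.2256e+7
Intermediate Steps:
R(U, v) = 16*U (R(U, v) = 8*(U + U) = 8*(2*U) = 16*U)
W(N) = 2*N/(-137 + N) (W(N) = (2*N)/(-137 + N) = 2*N/(-137 + N))
d = -16/121 (d = (2*(16*1)/(-137 + 16*1))/2 = (2*16/(-137 + 16))/2 = (2*16/(-121))/2 = (2*16*(-1/121))/2 = (½)*(-32/121) = -16/121 ≈ -0.13223)
(-15064 + 24225)*(d - 5704) = (-15064 + 24225)*(-16/121 - 5704) = 9161*(-690200/121) = -6322922200/121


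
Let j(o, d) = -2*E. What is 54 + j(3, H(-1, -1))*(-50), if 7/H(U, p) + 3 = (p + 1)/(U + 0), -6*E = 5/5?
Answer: 112/3 ≈ 37.333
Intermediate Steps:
E = -⅙ (E = -5/(6*5) = -⅙*1 = -⅙ ≈ -0.16667)
H(U, p) = 7/(-3 + (1 + p)/U) (H(U, p) = 7/(-3 + (p + 1)/(U + 0)) = 7/(-3 + (1 + p)/U))
j(o, d) = ⅓ (j(o, d) = -2*(-⅙) = ⅓)
54 + j(3, H(-1, -1))*(-50) = 54 + (⅓)*(-50) = 54 - 50/3 = 112/3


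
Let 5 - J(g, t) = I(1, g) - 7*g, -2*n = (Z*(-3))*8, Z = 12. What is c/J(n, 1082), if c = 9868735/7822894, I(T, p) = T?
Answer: 9868735/7916768728 ≈ 0.0012466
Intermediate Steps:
n = 144 (n = -12*(-3)*8/2 = -(-18)*8 = -1/2*(-288) = 144)
J(g, t) = 4 + 7*g (J(g, t) = 5 - (1 - 7*g) = 5 + (-1 + 7*g) = 4 + 7*g)
c = 9868735/7822894 (c = 9868735*(1/7822894) = 9868735/7822894 ≈ 1.2615)
c/J(n, 1082) = 9868735/(7822894*(4 + 7*144)) = 9868735/(7822894*(4 + 1008)) = (9868735/7822894)/1012 = (9868735/7822894)*(1/1012) = 9868735/7916768728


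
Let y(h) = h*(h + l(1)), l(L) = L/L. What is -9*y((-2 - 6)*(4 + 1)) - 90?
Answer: -14130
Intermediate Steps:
l(L) = 1
y(h) = h*(1 + h) (y(h) = h*(h + 1) = h*(1 + h))
-9*y((-2 - 6)*(4 + 1)) - 90 = -9*(-2 - 6)*(4 + 1)*(1 + (-2 - 6)*(4 + 1)) - 90 = -9*(-8*5)*(1 - 8*5) - 90 = -(-360)*(1 - 40) - 90 = -(-360)*(-39) - 90 = -9*1560 - 90 = -14040 - 90 = -14130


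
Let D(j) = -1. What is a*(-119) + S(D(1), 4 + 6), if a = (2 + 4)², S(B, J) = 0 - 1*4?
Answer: -4288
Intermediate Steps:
S(B, J) = -4 (S(B, J) = 0 - 4 = -4)
a = 36 (a = 6² = 36)
a*(-119) + S(D(1), 4 + 6) = 36*(-119) - 4 = -4284 - 4 = -4288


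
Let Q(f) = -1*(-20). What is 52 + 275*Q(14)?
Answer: 5552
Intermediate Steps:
Q(f) = 20
52 + 275*Q(14) = 52 + 275*20 = 52 + 5500 = 5552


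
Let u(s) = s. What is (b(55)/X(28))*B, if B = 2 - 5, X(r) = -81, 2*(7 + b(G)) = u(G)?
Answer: 41/54 ≈ 0.75926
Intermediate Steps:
b(G) = -7 + G/2
B = -3
(b(55)/X(28))*B = ((-7 + (½)*55)/(-81))*(-3) = ((-7 + 55/2)*(-1/81))*(-3) = ((41/2)*(-1/81))*(-3) = -41/162*(-3) = 41/54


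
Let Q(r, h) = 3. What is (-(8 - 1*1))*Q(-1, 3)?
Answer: -21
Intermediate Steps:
(-(8 - 1*1))*Q(-1, 3) = -(8 - 1*1)*3 = -(8 - 1)*3 = -1*7*3 = -7*3 = -21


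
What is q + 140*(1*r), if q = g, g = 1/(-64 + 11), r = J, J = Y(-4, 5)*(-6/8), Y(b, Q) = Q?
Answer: -27826/53 ≈ -525.02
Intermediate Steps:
J = -15/4 (J = 5*(-6/8) = 5*(-6*⅛) = 5*(-¾) = -15/4 ≈ -3.7500)
r = -15/4 ≈ -3.7500
g = -1/53 (g = 1/(-53) = -1/53 ≈ -0.018868)
q = -1/53 ≈ -0.018868
q + 140*(1*r) = -1/53 + 140*(1*(-15/4)) = -1/53 + 140*(-15/4) = -1/53 - 525 = -27826/53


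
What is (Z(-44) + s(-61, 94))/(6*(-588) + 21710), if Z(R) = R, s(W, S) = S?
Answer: 25/9091 ≈ 0.0027500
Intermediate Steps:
(Z(-44) + s(-61, 94))/(6*(-588) + 21710) = (-44 + 94)/(6*(-588) + 21710) = 50/(-3528 + 21710) = 50/18182 = 50*(1/18182) = 25/9091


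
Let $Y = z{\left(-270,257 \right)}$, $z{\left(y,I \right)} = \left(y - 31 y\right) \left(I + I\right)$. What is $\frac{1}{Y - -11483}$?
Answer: $\frac{1}{4174883} \approx 2.3953 \cdot 10^{-7}$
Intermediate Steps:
$z{\left(y,I \right)} = - 60 I y$ ($z{\left(y,I \right)} = - 30 y 2 I = - 60 I y$)
$Y = 4163400$ ($Y = \left(-60\right) 257 \left(-270\right) = 4163400$)
$\frac{1}{Y - -11483} = \frac{1}{4163400 - -11483} = \frac{1}{4163400 + \left(-74 + 11557\right)} = \frac{1}{4163400 + 11483} = \frac{1}{4174883}$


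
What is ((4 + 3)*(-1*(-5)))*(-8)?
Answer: -280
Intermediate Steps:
((4 + 3)*(-1*(-5)))*(-8) = (7*5)*(-8) = 35*(-8) = -280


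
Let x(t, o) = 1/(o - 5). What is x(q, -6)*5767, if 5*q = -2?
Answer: -5767/11 ≈ -524.27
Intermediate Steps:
q = -⅖ (q = (⅕)*(-2) = -⅖ ≈ -0.40000)
x(t, o) = 1/(-5 + o)
x(q, -6)*5767 = 5767/(-5 - 6) = 5767/(-11) = -1/11*5767 = -5767/11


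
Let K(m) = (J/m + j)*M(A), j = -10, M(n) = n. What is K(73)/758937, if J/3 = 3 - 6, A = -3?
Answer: 739/18467467 ≈ 4.0016e-5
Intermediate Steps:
J = -9 (J = 3*(3 - 6) = 3*(-3) = -9)
K(m) = 30 + 27/m (K(m) = (-9/m - 10)*(-3) = (-10 - 9/m)*(-3) = 30 + 27/m)
K(73)/758937 = (30 + 27/73)/758937 = (30 + 27*(1/73))*(1/758937) = (30 + 27/73)*(1/758937) = (2217/73)*(1/758937) = 739/18467467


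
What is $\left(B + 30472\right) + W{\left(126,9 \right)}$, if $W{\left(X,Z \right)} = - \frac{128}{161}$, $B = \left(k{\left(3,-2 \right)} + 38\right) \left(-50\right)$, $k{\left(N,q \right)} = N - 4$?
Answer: $\frac{4608014}{161} \approx 28621.0$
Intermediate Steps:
$k{\left(N,q \right)} = -4 + N$ ($k{\left(N,q \right)} = N - 4 = -4 + N$)
$B = -1850$ ($B = \left(\left(-4 + 3\right) + 38\right) \left(-50\right) = \left(-1 + 38\right) \left(-50\right) = 37 \left(-50\right) = -1850$)
$W{\left(X,Z \right)} = - \frac{128}{161}$ ($W{\left(X,Z \right)} = \left(-128\right) \frac{1}{161} = - \frac{128}{161}$)
$\left(B + 30472\right) + W{\left(126,9 \right)} = \left(-1850 + 30472\right) - \frac{128}{161} = 28622 - \frac{128}{161} = \frac{4608014}{161}$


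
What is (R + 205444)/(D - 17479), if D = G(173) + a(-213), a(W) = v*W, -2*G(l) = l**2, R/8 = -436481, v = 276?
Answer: 2190936/60821 ≈ 36.023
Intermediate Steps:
R = -3491848 (R = 8*(-436481) = -3491848)
G(l) = -l**2/2
a(W) = 276*W
D = -147505/2 (D = -1/2*173**2 + 276*(-213) = -1/2*29929 - 58788 = -29929/2 - 58788 = -147505/2 ≈ -73753.)
(R + 205444)/(D - 17479) = (-3491848 + 205444)/(-147505/2 - 17479) = -3286404/(-182463/2) = -3286404*(-2/182463) = 2190936/60821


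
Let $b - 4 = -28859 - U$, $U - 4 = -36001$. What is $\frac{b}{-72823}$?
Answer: $- \frac{7142}{72823} \approx -0.098073$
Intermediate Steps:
$U = -35997$ ($U = 4 - 36001 = -35997$)
$b = 7142$ ($b = 4 - -7138 = 4 + \left(-28859 + 35997\right) = 4 + 7138 = 7142$)
$\frac{b}{-72823} = \frac{7142}{-72823} = 7142 \left(- \frac{1}{72823}\right) = - \frac{7142}{72823}$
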